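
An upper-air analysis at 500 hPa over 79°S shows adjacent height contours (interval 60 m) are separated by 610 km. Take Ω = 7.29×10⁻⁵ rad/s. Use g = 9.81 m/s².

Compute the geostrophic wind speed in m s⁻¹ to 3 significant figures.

Coriolis parameter at 79°S:
f = 2Ω sin φ = 2 × 7.29×10⁻⁵ × sin 79° = 1.43×10⁻⁴ s⁻¹
Height gradient: |∂Z/∂n| = 60 m / 610000 m = 9.84×10⁻⁵
On a pressure surface, geostrophic balance gives V_g = (g/f)|∂Z/∂n|:
V_g = 9.81 × 9.84×10⁻⁵ / 1.43×10⁻⁴ = 6.74 m/s

6.74 m s⁻¹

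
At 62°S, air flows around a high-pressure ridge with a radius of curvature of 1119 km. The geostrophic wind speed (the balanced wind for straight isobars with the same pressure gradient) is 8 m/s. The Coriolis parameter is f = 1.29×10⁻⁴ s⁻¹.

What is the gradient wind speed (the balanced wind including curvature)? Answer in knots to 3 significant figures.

Around a high, pressure-gradient force acts outward with centrifugal, so Coriolis balances both:
fV = (1/ρ)|∂P/∂n| + V²/R  →  V² − fR·V + fR·V_g = 0
With fR = 1.29×10⁻⁴ × 1119×10³ m = 144 m/s:
V = [fR − √((fR)² − 4 fR V_g)]/2 = [144 − √(144² − 4×144×8)]/2 = 8.5 m/s
Supergeostrophic (V > V_g = 8 m/s), as expected around a high.
Converting: 8.5 m/s × 1.944 = 16.5 knots

16.5 knots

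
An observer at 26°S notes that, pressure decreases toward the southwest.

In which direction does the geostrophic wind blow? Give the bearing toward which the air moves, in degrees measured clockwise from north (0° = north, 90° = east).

135°

The pressure-gradient force points toward the southwest (bearing 225°).
Geostrophic balance: in the Southern Hemisphere the Coriolis force deflects motion to the left, so the geostrophic wind blows 90° to the left of the pressure-gradient force (low pressure on the right).
Rotating 225° by 90° counterclockwise gives 135° — the wind blows toward the southeast.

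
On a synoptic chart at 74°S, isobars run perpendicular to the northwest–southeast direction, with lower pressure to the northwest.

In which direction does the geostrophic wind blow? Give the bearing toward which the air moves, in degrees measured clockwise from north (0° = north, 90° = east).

The pressure-gradient force points toward the northwest (bearing 315°).
Geostrophic balance: in the Southern Hemisphere the Coriolis force deflects motion to the left, so the geostrophic wind blows 90° to the left of the pressure-gradient force (low pressure on the right).
Rotating 315° by 90° counterclockwise gives 225° — the wind blows toward the southwest.

225°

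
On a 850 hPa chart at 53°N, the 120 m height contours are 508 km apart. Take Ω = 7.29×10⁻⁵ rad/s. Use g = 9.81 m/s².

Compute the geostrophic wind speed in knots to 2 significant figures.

Coriolis parameter at 53°N:
f = 2Ω sin φ = 2 × 7.29×10⁻⁵ × sin 53° = 1.16×10⁻⁴ s⁻¹
Height gradient: |∂Z/∂n| = 120 m / 508000 m = 2.36×10⁻⁴
On a pressure surface, geostrophic balance gives V_g = (g/f)|∂Z/∂n|:
V_g = 9.81 × 2.36×10⁻⁴ / 1.16×10⁻⁴ = 19.9 m/s
Converting: 19.9 m/s × 1.944 = 39 knots

39 knots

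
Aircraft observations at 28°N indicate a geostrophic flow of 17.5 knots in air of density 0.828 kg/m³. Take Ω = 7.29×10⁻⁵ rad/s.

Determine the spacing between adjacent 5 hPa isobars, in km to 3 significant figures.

Coriolis parameter at 28°N:
f = 2Ω sin φ = 2 × 7.29×10⁻⁵ × sin 28° = 6.84×10⁻⁵ s⁻¹
Wind speed in SI: 17.5 knots = 9.00 m/s
Geostrophic balance rearranged: |∂P/∂n| = f ρ V_g
|∂P/∂n| = 6.84×10⁻⁵ × 0.828 × 9.00 = 5.10×10⁻⁴ Pa/m
Isobar spacing: Δn = ΔP/|∂P/∂n| = 500 Pa / 5.10×10⁻⁴ Pa/m = 979934 m ≈ 980 km

980 km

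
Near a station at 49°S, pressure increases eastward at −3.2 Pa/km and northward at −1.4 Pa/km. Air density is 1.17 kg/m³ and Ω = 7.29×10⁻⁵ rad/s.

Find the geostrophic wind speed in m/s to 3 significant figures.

Coriolis parameter at 49°S:
f = 2Ω sin φ = 2 × 7.29×10⁻⁵ × sin 49° = 1.10×10⁻⁴ s⁻¹
In the Southern Hemisphere f is negative: f = −1.10×10⁻⁴ s⁻¹.
Component geostrophic relations (x east, y north):
u_g = −(1/(fρ)) ∂P/∂y,  v_g = (1/(fρ)) ∂P/∂x
u_g = −(−1.4×10⁻³)/(−1.10×10⁻⁴ × 1.17) = −10.9 m/s;  v_g = (−3.2×10⁻³)/(−1.10×10⁻⁴ × 1.17) = 24.9 m/s
|V_g| = √(u_g² + v_g²) = 27.1 m/s

27.1 m/s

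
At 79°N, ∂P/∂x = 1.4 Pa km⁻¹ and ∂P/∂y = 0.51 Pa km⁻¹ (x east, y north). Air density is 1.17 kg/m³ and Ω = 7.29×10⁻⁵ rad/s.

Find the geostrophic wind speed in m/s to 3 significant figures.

8.90 m/s

Coriolis parameter at 79°N:
f = 2Ω sin φ = 2 × 7.29×10⁻⁵ × sin 79° = 1.43×10⁻⁴ s⁻¹
Component geostrophic relations (x east, y north):
u_g = −(1/(fρ)) ∂P/∂y,  v_g = (1/(fρ)) ∂P/∂x
u_g = −(0.51×10⁻³)/(1.43×10⁻⁴ × 1.17) = −3.05 m/s;  v_g = (1.4×10⁻³)/(1.43×10⁻⁴ × 1.17) = 8.36 m/s
|V_g| = √(u_g² + v_g²) = 8.90 m/s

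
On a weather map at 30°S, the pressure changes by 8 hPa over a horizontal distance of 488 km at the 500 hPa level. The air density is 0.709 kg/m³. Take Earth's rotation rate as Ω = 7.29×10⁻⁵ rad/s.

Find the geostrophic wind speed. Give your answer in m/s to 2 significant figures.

Coriolis parameter at 30°S:
f = 2Ω sin φ = 2 × 7.29×10⁻⁵ × sin 30° = 7.29×10⁻⁵ s⁻¹
Pressure gradient: |∂P/∂n| = 800 Pa / 488000 m = 1.64×10⁻³ Pa/m
Geostrophic balance (pressure-gradient force = Coriolis force):
V_g = (1/(fρ)) |∂P/∂n| = 1.64×10⁻³ / (7.29×10⁻⁵ × 0.709) = 31.7 m/s

32 m/s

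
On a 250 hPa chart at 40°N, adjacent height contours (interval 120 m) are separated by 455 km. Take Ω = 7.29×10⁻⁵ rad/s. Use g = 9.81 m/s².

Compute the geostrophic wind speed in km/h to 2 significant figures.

99 km/h

Coriolis parameter at 40°N:
f = 2Ω sin φ = 2 × 7.29×10⁻⁵ × sin 40° = 9.37×10⁻⁵ s⁻¹
Height gradient: |∂Z/∂n| = 120 m / 455000 m = 2.64×10⁻⁴
On a pressure surface, geostrophic balance gives V_g = (g/f)|∂Z/∂n|:
V_g = 9.81 × 2.64×10⁻⁴ / 9.37×10⁻⁵ = 27.6 m/s
Converting: 27.6 m/s × 3.6 = 99 km/h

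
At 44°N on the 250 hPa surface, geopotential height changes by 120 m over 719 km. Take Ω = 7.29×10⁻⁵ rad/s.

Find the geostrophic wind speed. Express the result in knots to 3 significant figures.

Coriolis parameter at 44°N:
f = 2Ω sin φ = 2 × 7.29×10⁻⁵ × sin 44° = 1.01×10⁻⁴ s⁻¹
Height gradient: |∂Z/∂n| = 120 m / 719000 m = 1.67×10⁻⁴
On a pressure surface, geostrophic balance gives V_g = (g/f)|∂Z/∂n|:
V_g = 9.81 × 1.67×10⁻⁴ / 1.01×10⁻⁴ = 16.2 m/s
Converting: 16.2 m/s × 1.944 = 31.4 knots

31.4 knots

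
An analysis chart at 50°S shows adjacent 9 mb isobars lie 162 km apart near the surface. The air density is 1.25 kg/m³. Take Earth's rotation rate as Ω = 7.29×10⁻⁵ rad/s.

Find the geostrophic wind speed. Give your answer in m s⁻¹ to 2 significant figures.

Coriolis parameter at 50°S:
f = 2Ω sin φ = 2 × 7.29×10⁻⁵ × sin 50° = 1.12×10⁻⁴ s⁻¹
Pressure gradient: |∂P/∂n| = 900 Pa / 162000 m = 5.56×10⁻³ Pa/m
Geostrophic balance (pressure-gradient force = Coriolis force):
V_g = (1/(fρ)) |∂P/∂n| = 5.56×10⁻³ / (1.12×10⁻⁴ × 1.25) = 39.8 m/s

40 m s⁻¹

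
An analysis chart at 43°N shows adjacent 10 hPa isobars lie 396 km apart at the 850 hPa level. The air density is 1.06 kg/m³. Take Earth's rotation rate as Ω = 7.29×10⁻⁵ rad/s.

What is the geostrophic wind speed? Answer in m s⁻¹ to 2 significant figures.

24 m s⁻¹

Coriolis parameter at 43°N:
f = 2Ω sin φ = 2 × 7.29×10⁻⁵ × sin 43° = 9.94×10⁻⁵ s⁻¹
Pressure gradient: |∂P/∂n| = 1000 Pa / 396000 m = 2.53×10⁻³ Pa/m
Geostrophic balance (pressure-gradient force = Coriolis force):
V_g = (1/(fρ)) |∂P/∂n| = 2.53×10⁻³ / (9.94×10⁻⁵ × 1.06) = 24.0 m/s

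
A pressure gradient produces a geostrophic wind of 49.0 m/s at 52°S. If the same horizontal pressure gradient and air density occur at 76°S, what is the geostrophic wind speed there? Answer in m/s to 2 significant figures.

With the same pressure gradient and density, V_g ∝ 1/f ∝ 1/sin φ.
V₂ = V₁ · sin φ₁ / sin φ₂ = 49.0 × sin 52° / sin 76°
V₂ = 49.0 × 0.7880/0.9703 = 40 m/s

40 m/s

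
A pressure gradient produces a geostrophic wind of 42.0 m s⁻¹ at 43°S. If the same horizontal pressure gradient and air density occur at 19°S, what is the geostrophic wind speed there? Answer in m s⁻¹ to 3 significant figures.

With the same pressure gradient and density, V_g ∝ 1/f ∝ 1/sin φ.
V₂ = V₁ · sin φ₁ / sin φ₂ = 42.0 × sin 43° / sin 19°
V₂ = 42.0 × 0.6820/0.3256 = 88.0 m s⁻¹

88.0 m s⁻¹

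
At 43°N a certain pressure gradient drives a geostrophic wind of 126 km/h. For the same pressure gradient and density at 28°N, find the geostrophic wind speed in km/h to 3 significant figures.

With the same pressure gradient and density, V_g ∝ 1/f ∝ 1/sin φ.
V₂ = V₁ · sin φ₁ / sin φ₂ = 126 × sin 43° / sin 28°
V₂ = 126 × 0.6820/0.4695 = 183 km/h

183 km/h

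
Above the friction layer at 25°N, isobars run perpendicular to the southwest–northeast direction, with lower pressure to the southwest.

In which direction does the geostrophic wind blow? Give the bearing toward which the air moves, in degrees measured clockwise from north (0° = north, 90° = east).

315°

The pressure-gradient force points toward the southwest (bearing 225°).
Geostrophic balance: in the Northern Hemisphere the Coriolis force deflects motion to the right, so the geostrophic wind blows 90° to the right of the pressure-gradient force (low pressure on the left).
Rotating 225° by 90° clockwise gives 315° — the wind blows toward the northwest.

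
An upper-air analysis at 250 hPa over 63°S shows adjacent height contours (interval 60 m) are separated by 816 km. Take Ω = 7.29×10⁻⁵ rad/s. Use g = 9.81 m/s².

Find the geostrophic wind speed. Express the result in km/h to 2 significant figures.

Coriolis parameter at 63°S:
f = 2Ω sin φ = 2 × 7.29×10⁻⁵ × sin 63° = 1.30×10⁻⁴ s⁻¹
Height gradient: |∂Z/∂n| = 60 m / 816000 m = 7.35×10⁻⁵
On a pressure surface, geostrophic balance gives V_g = (g/f)|∂Z/∂n|:
V_g = 9.81 × 7.35×10⁻⁵ / 1.30×10⁻⁴ = 5.55 m/s
Converting: 5.55 m/s × 3.6 = 20 km/h

20 km/h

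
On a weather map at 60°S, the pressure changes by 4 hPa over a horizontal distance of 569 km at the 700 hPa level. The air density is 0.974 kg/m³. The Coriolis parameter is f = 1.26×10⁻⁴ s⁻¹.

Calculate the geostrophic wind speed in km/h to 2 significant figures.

21 km/h

Pressure gradient: |∂P/∂n| = 400 Pa / 569000 m = 7.03×10⁻⁴ Pa/m
Geostrophic balance (pressure-gradient force = Coriolis force):
V_g = (1/(fρ)) |∂P/∂n| = 7.03×10⁻⁴ / (1.26×10⁻⁴ × 0.974) = 5.73 m/s
Converting: 5.73 m/s × 3.6 = 21 km/h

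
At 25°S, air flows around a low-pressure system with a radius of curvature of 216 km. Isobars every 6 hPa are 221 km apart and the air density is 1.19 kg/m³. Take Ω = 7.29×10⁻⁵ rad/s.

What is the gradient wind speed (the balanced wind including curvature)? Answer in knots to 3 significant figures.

32.1 knots

Coriolis parameter at 25°S:
f = 2Ω sin φ = 2 × 7.29×10⁻⁵ × sin 25° = 6.16×10⁻⁵ s⁻¹
Pressure gradient: |∂P/∂n| = 600 Pa / 221000 m = 2.71×10⁻³ Pa/m
Geostrophic speed: V_g = |∂P/∂n|/(fρ) = 2.71×10⁻³/(6.16×10⁻⁵ × 1.19) = 37.0 m/s
Around a low, centrifugal force acts outward with Coriolis, so pressure-gradient force balances both:
(1/ρ)|∂P/∂n| = fV + V²/R  →  V² + fR·V − fR·V_g = 0
With fR = 6.16×10⁻⁵ × 216×10³ m = 13.3 m/s:
V = [−fR + √((fR)² + 4 fR V_g)]/2 = [−13.3 + √(13.3² + 4×13.3×37)]/2 = 16.5 m/s
Subgeostrophic (V < V_g = 37 m/s), as expected around a low.
Converting: 16.5 m/s × 1.944 = 32.1 knots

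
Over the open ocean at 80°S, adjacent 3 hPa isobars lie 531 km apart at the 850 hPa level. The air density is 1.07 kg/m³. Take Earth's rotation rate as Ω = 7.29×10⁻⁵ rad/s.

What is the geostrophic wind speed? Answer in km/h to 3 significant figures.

13.2 km/h

Coriolis parameter at 80°S:
f = 2Ω sin φ = 2 × 7.29×10⁻⁵ × sin 80° = 1.44×10⁻⁴ s⁻¹
Pressure gradient: |∂P/∂n| = 300 Pa / 531000 m = 5.65×10⁻⁴ Pa/m
Geostrophic balance (pressure-gradient force = Coriolis force):
V_g = (1/(fρ)) |∂P/∂n| = 5.65×10⁻⁴ / (1.44×10⁻⁴ × 1.07) = 3.68 m/s
Converting: 3.68 m/s × 3.6 = 13.2 km/h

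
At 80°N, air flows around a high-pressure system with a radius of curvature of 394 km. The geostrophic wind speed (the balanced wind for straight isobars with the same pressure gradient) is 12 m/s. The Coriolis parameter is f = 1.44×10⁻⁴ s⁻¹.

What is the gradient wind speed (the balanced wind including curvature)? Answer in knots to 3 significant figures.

33.5 knots

Around a high, pressure-gradient force acts outward with centrifugal, so Coriolis balances both:
fV = (1/ρ)|∂P/∂n| + V²/R  →  V² − fR·V + fR·V_g = 0
With fR = 1.44×10⁻⁴ × 394×10³ m = 56.7 m/s:
V = [fR − √((fR)² − 4 fR V_g)]/2 = [56.7 − √(56.7² − 4×56.7×12)]/2 = 17.2 m/s
Supergeostrophic (V > V_g = 12 m/s), as expected around a high.
Converting: 17.2 m/s × 1.944 = 33.5 knots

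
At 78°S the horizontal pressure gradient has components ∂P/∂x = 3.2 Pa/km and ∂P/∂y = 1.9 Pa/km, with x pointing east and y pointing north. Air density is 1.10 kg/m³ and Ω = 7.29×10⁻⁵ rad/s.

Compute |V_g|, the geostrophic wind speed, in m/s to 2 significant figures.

24 m/s

Coriolis parameter at 78°S:
f = 2Ω sin φ = 2 × 7.29×10⁻⁵ × sin 78° = 1.43×10⁻⁴ s⁻¹
In the Southern Hemisphere f is negative: f = −1.43×10⁻⁴ s⁻¹.
Component geostrophic relations (x east, y north):
u_g = −(1/(fρ)) ∂P/∂y,  v_g = (1/(fρ)) ∂P/∂x
u_g = −(1.9×10⁻³)/(−1.43×10⁻⁴ × 1.10) = 12.1 m/s;  v_g = (3.2×10⁻³)/(−1.43×10⁻⁴ × 1.10) = −20.4 m/s
|V_g| = √(u_g² + v_g²) = 23.7 m/s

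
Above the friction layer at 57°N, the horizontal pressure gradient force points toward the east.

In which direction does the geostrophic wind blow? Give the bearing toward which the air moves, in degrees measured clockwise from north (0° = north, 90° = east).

180°

The pressure-gradient force points toward the east (bearing 090°).
Geostrophic balance: in the Northern Hemisphere the Coriolis force deflects motion to the right, so the geostrophic wind blows 90° to the right of the pressure-gradient force (low pressure on the left).
Rotating 090° by 90° clockwise gives 180° — the wind blows toward the south.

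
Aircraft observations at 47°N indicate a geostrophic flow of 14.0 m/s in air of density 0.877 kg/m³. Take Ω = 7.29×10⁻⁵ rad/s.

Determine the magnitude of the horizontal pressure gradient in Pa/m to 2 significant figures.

Coriolis parameter at 47°N:
f = 2Ω sin φ = 2 × 7.29×10⁻⁵ × sin 47° = 1.07×10⁻⁴ s⁻¹
Geostrophic balance rearranged: |∂P/∂n| = f ρ V_g
|∂P/∂n| = 1.07×10⁻⁴ × 0.877 × 14.0 = 1.31×10⁻³ Pa/m

1.3×10⁻³ Pa/m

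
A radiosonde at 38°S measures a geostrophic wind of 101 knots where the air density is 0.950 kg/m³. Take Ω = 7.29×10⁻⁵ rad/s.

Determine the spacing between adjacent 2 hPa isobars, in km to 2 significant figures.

45 km

Coriolis parameter at 38°S:
f = 2Ω sin φ = 2 × 7.29×10⁻⁵ × sin 38° = 8.98×10⁻⁵ s⁻¹
Wind speed in SI: 101 knots = 52.0 m/s
Geostrophic balance rearranged: |∂P/∂n| = f ρ V_g
|∂P/∂n| = 8.98×10⁻⁵ × 0.950 × 52.0 = 4.43×10⁻³ Pa/m
Isobar spacing: Δn = ΔP/|∂P/∂n| = 200 Pa / 4.43×10⁻³ Pa/m = 45139 m ≈ 45 km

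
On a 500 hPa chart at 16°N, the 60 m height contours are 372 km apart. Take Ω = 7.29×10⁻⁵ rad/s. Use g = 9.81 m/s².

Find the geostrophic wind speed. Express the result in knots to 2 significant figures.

Coriolis parameter at 16°N:
f = 2Ω sin φ = 2 × 7.29×10⁻⁵ × sin 16° = 4.02×10⁻⁵ s⁻¹
Height gradient: |∂Z/∂n| = 60 m / 372000 m = 1.61×10⁻⁴
On a pressure surface, geostrophic balance gives V_g = (g/f)|∂Z/∂n|:
V_g = 9.81 × 1.61×10⁻⁴ / 4.02×10⁻⁵ = 39.4 m/s
Converting: 39.4 m/s × 1.944 = 77 knots

77 knots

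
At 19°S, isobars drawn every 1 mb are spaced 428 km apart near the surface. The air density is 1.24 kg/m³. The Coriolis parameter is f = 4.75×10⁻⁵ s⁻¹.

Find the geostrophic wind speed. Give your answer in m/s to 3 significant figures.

3.97 m/s

Pressure gradient: |∂P/∂n| = 100 Pa / 428000 m = 2.34×10⁻⁴ Pa/m
Geostrophic balance (pressure-gradient force = Coriolis force):
V_g = (1/(fρ)) |∂P/∂n| = 2.34×10⁻⁴ / (4.75×10⁻⁵ × 1.24) = 3.97 m/s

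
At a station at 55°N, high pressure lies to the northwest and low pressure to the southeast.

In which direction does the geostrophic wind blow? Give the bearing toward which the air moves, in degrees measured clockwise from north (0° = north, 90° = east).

The pressure-gradient force points toward the southeast (bearing 135°).
Geostrophic balance: in the Northern Hemisphere the Coriolis force deflects motion to the right, so the geostrophic wind blows 90° to the right of the pressure-gradient force (low pressure on the left).
Rotating 135° by 90° clockwise gives 225° — the wind blows toward the southwest.

225°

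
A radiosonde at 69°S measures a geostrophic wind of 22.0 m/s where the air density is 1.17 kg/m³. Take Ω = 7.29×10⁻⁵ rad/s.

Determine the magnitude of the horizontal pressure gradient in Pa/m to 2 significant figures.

3.5×10⁻³ Pa/m

Coriolis parameter at 69°S:
f = 2Ω sin φ = 2 × 7.29×10⁻⁵ × sin 69° = 1.36×10⁻⁴ s⁻¹
Geostrophic balance rearranged: |∂P/∂n| = f ρ V_g
|∂P/∂n| = 1.36×10⁻⁴ × 1.17 × 22.0 = 3.50×10⁻³ Pa/m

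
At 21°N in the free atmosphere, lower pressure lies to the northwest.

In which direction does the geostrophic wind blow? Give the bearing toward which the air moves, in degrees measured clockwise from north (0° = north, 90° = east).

045°

The pressure-gradient force points toward the northwest (bearing 315°).
Geostrophic balance: in the Northern Hemisphere the Coriolis force deflects motion to the right, so the geostrophic wind blows 90° to the right of the pressure-gradient force (low pressure on the left).
Rotating 315° by 90° clockwise gives 045° — the wind blows toward the northeast.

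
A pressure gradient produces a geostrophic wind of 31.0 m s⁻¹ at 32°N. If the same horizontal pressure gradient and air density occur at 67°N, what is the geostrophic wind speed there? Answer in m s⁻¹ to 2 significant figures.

18 m s⁻¹

With the same pressure gradient and density, V_g ∝ 1/f ∝ 1/sin φ.
V₂ = V₁ · sin φ₁ / sin φ₂ = 31.0 × sin 32° / sin 67°
V₂ = 31.0 × 0.5299/0.9205 = 18 m s⁻¹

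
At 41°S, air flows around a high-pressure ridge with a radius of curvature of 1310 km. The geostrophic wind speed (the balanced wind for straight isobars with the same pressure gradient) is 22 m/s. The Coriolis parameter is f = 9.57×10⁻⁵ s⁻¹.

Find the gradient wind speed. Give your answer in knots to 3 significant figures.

55.3 knots

Around a high, pressure-gradient force acts outward with centrifugal, so Coriolis balances both:
fV = (1/ρ)|∂P/∂n| + V²/R  →  V² − fR·V + fR·V_g = 0
With fR = 9.57×10⁻⁵ × 1310×10³ m = 125 m/s:
V = [fR − √((fR)² − 4 fR V_g)]/2 = [125 − √(125² − 4×125×22)]/2 = 28.5 m/s
Supergeostrophic (V > V_g = 22 m/s), as expected around a high.
Converting: 28.5 m/s × 1.944 = 55.3 knots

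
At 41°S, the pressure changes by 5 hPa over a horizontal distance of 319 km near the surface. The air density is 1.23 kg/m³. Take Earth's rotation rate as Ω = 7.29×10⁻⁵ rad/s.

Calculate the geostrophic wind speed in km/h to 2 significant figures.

48 km/h

Coriolis parameter at 41°S:
f = 2Ω sin φ = 2 × 7.29×10⁻⁵ × sin 41° = 9.57×10⁻⁵ s⁻¹
Pressure gradient: |∂P/∂n| = 500 Pa / 319000 m = 1.57×10⁻³ Pa/m
Geostrophic balance (pressure-gradient force = Coriolis force):
V_g = (1/(fρ)) |∂P/∂n| = 1.57×10⁻³ / (9.57×10⁻⁵ × 1.23) = 13.3 m/s
Converting: 13.3 m/s × 3.6 = 48 km/h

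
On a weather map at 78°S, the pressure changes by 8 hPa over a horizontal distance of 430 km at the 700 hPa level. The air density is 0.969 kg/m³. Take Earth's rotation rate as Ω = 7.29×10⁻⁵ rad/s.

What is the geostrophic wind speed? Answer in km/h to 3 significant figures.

Coriolis parameter at 78°S:
f = 2Ω sin φ = 2 × 7.29×10⁻⁵ × sin 78° = 1.43×10⁻⁴ s⁻¹
Pressure gradient: |∂P/∂n| = 800 Pa / 430000 m = 1.86×10⁻³ Pa/m
Geostrophic balance (pressure-gradient force = Coriolis force):
V_g = (1/(fρ)) |∂P/∂n| = 1.86×10⁻³ / (1.43×10⁻⁴ × 0.969) = 13.5 m/s
Converting: 13.5 m/s × 3.6 = 48.5 km/h

48.5 km/h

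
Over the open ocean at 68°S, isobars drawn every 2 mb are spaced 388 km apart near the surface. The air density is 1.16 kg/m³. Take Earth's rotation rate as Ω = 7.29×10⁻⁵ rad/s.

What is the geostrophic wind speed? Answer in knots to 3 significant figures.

6.39 knots

Coriolis parameter at 68°S:
f = 2Ω sin φ = 2 × 7.29×10⁻⁵ × sin 68° = 1.35×10⁻⁴ s⁻¹
Pressure gradient: |∂P/∂n| = 200 Pa / 388000 m = 5.15×10⁻⁴ Pa/m
Geostrophic balance (pressure-gradient force = Coriolis force):
V_g = (1/(fρ)) |∂P/∂n| = 5.15×10⁻⁴ / (1.35×10⁻⁴ × 1.16) = 3.29 m/s
Converting: 3.29 m/s × 1.944 = 6.39 knots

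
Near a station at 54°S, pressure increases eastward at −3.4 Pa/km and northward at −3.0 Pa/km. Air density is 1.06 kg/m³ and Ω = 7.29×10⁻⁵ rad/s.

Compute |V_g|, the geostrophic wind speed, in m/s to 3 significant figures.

36.3 m/s

Coriolis parameter at 54°S:
f = 2Ω sin φ = 2 × 7.29×10⁻⁵ × sin 54° = 1.18×10⁻⁴ s⁻¹
In the Southern Hemisphere f is negative: f = −1.18×10⁻⁴ s⁻¹.
Component geostrophic relations (x east, y north):
u_g = −(1/(fρ)) ∂P/∂y,  v_g = (1/(fρ)) ∂P/∂x
u_g = −(−3.0×10⁻³)/(−1.18×10⁻⁴ × 1.06) = −24.0 m/s;  v_g = (−3.4×10⁻³)/(−1.18×10⁻⁴ × 1.06) = 27.2 m/s
|V_g| = √(u_g² + v_g²) = 36.3 m/s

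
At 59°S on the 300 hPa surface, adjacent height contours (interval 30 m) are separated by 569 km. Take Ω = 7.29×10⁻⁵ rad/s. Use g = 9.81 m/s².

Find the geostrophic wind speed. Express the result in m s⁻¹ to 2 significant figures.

Coriolis parameter at 59°S:
f = 2Ω sin φ = 2 × 7.29×10⁻⁵ × sin 59° = 1.25×10⁻⁴ s⁻¹
Height gradient: |∂Z/∂n| = 30 m / 569000 m = 5.27×10⁻⁵
On a pressure surface, geostrophic balance gives V_g = (g/f)|∂Z/∂n|:
V_g = 9.81 × 5.27×10⁻⁵ / 1.25×10⁻⁴ = 4.14 m/s

4.1 m s⁻¹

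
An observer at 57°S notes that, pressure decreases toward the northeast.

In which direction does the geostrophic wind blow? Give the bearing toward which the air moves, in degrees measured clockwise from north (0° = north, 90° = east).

315°

The pressure-gradient force points toward the northeast (bearing 045°).
Geostrophic balance: in the Southern Hemisphere the Coriolis force deflects motion to the left, so the geostrophic wind blows 90° to the left of the pressure-gradient force (low pressure on the right).
Rotating 045° by 90° counterclockwise gives 315° — the wind blows toward the northwest.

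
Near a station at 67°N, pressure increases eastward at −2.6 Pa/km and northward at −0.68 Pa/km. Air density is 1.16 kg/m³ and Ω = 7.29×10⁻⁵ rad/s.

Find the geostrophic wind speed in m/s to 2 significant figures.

17 m/s

Coriolis parameter at 67°N:
f = 2Ω sin φ = 2 × 7.29×10⁻⁵ × sin 67° = 1.34×10⁻⁴ s⁻¹
Component geostrophic relations (x east, y north):
u_g = −(1/(fρ)) ∂P/∂y,  v_g = (1/(fρ)) ∂P/∂x
u_g = −(−0.68×10⁻³)/(1.34×10⁻⁴ × 1.16) = 4.37 m/s;  v_g = (−2.6×10⁻³)/(1.34×10⁻⁴ × 1.16) = −16.7 m/s
|V_g| = √(u_g² + v_g²) = 17.3 m/s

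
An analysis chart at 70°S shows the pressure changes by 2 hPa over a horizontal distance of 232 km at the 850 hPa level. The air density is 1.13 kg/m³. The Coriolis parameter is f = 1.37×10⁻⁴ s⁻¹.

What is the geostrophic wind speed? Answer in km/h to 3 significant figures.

20.0 km/h

Pressure gradient: |∂P/∂n| = 200 Pa / 232000 m = 8.62×10⁻⁴ Pa/m
Geostrophic balance (pressure-gradient force = Coriolis force):
V_g = (1/(fρ)) |∂P/∂n| = 8.62×10⁻⁴ / (1.37×10⁻⁴ × 1.13) = 5.57 m/s
Converting: 5.57 m/s × 3.6 = 20.0 km/h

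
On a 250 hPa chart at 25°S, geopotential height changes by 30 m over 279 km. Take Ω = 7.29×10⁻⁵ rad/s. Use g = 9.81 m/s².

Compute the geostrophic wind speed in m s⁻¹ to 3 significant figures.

17.1 m s⁻¹

Coriolis parameter at 25°S:
f = 2Ω sin φ = 2 × 7.29×10⁻⁵ × sin 25° = 6.16×10⁻⁵ s⁻¹
Height gradient: |∂Z/∂n| = 30 m / 279000 m = 1.08×10⁻⁴
On a pressure surface, geostrophic balance gives V_g = (g/f)|∂Z/∂n|:
V_g = 9.81 × 1.08×10⁻⁴ / 6.16×10⁻⁵ = 17.1 m/s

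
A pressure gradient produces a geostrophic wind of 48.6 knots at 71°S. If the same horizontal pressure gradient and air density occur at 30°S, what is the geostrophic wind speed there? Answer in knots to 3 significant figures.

91.9 knots

With the same pressure gradient and density, V_g ∝ 1/f ∝ 1/sin φ.
V₂ = V₁ · sin φ₁ / sin φ₂ = 48.6 × sin 71° / sin 30°
V₂ = 48.6 × 0.9455/0.5000 = 91.9 knots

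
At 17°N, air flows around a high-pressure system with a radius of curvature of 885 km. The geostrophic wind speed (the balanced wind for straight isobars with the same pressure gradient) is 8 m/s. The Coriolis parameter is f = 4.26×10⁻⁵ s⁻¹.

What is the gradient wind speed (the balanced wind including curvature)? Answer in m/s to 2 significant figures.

Around a high, pressure-gradient force acts outward with centrifugal, so Coriolis balances both:
fV = (1/ρ)|∂P/∂n| + V²/R  →  V² − fR·V + fR·V_g = 0
With fR = 4.26×10⁻⁵ × 885×10³ m = 37.7 m/s:
V = [fR − √((fR)² − 4 fR V_g)]/2 = [37.7 − √(37.7² − 4×37.7×8)]/2 = 11.5 m/s
Supergeostrophic (V > V_g = 8 m/s), as expected around a high.

12 m/s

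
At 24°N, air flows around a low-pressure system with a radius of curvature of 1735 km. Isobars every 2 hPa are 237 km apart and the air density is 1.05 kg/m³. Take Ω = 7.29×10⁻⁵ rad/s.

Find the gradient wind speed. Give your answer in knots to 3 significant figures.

Coriolis parameter at 24°N:
f = 2Ω sin φ = 2 × 7.29×10⁻⁵ × sin 24° = 5.93×10⁻⁵ s⁻¹
Pressure gradient: |∂P/∂n| = 200 Pa / 237000 m = 8.44×10⁻⁴ Pa/m
Geostrophic speed: V_g = |∂P/∂n|/(fρ) = 8.44×10⁻⁴/(5.93×10⁻⁵ × 1.05) = 13.6 m/s
Around a low, centrifugal force acts outward with Coriolis, so pressure-gradient force balances both:
(1/ρ)|∂P/∂n| = fV + V²/R  →  V² + fR·V − fR·V_g = 0
With fR = 5.93×10⁻⁵ × 1735×10³ m = 103 m/s:
V = [−fR + √((fR)² + 4 fR V_g)]/2 = [−103 + √(103² + 4×103×13.6)]/2 = 12.1 m/s
Subgeostrophic (V < V_g = 13.6 m/s), as expected around a low.
Converting: 12.1 m/s × 1.944 = 23.6 knots

23.6 knots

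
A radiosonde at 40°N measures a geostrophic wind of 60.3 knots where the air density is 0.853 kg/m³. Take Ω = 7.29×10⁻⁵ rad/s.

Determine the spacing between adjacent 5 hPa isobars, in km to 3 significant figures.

202 km

Coriolis parameter at 40°N:
f = 2Ω sin φ = 2 × 7.29×10⁻⁵ × sin 40° = 9.37×10⁻⁵ s⁻¹
Wind speed in SI: 60.3 knots = 31.0 m/s
Geostrophic balance rearranged: |∂P/∂n| = f ρ V_g
|∂P/∂n| = 9.37×10⁻⁵ × 0.853 × 31.0 = 2.48×10⁻³ Pa/m
Isobar spacing: Δn = ΔP/|∂P/∂n| = 500 Pa / 2.48×10⁻³ Pa/m = 201623 m ≈ 202 km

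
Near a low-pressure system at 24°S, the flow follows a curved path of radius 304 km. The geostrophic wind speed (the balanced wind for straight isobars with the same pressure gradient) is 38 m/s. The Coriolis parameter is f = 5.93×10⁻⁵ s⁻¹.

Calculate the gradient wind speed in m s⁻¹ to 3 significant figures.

Around a low, centrifugal force acts outward with Coriolis, so pressure-gradient force balances both:
(1/ρ)|∂P/∂n| = fV + V²/R  →  V² + fR·V − fR·V_g = 0
With fR = 5.93×10⁻⁵ × 304×10³ m = 18.0 m/s:
V = [−fR + √((fR)² + 4 fR V_g)]/2 = [−18.0 + √(18.0² + 4×18.0×38)]/2 = 18.7 m/s
Subgeostrophic (V < V_g = 38 m/s), as expected around a low.

18.7 m s⁻¹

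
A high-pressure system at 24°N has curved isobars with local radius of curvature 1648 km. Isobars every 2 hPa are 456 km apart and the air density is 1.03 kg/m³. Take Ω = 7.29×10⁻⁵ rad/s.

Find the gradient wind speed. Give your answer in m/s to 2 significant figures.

7.8 m/s

Coriolis parameter at 24°N:
f = 2Ω sin φ = 2 × 7.29×10⁻⁵ × sin 24° = 5.93×10⁻⁵ s⁻¹
Pressure gradient: |∂P/∂n| = 200 Pa / 456000 m = 4.39×10⁻⁴ Pa/m
Geostrophic speed: V_g = |∂P/∂n|/(fρ) = 4.39×10⁻⁴/(5.93×10⁻⁵ × 1.03) = 7.18 m/s
Around a high, pressure-gradient force acts outward with centrifugal, so Coriolis balances both:
fV = (1/ρ)|∂P/∂n| + V²/R  →  V² − fR·V + fR·V_g = 0
With fR = 5.93×10⁻⁵ × 1648×10³ m = 97.7 m/s:
V = [fR − √((fR)² − 4 fR V_g)]/2 = [97.7 − √(97.7² − 4×97.7×7.18)]/2 = 7.8 m/s
Supergeostrophic (V > V_g = 7.18 m/s), as expected around a high.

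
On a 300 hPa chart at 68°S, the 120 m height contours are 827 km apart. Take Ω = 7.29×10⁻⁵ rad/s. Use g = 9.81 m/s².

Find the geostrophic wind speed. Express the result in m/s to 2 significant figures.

Coriolis parameter at 68°S:
f = 2Ω sin φ = 2 × 7.29×10⁻⁵ × sin 68° = 1.35×10⁻⁴ s⁻¹
Height gradient: |∂Z/∂n| = 120 m / 827000 m = 1.45×10⁻⁴
On a pressure surface, geostrophic balance gives V_g = (g/f)|∂Z/∂n|:
V_g = 9.81 × 1.45×10⁻⁴ / 1.35×10⁻⁴ = 10.5 m/s

11 m/s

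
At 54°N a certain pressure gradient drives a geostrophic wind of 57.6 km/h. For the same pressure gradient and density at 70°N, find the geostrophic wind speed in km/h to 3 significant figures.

49.6 km/h

With the same pressure gradient and density, V_g ∝ 1/f ∝ 1/sin φ.
V₂ = V₁ · sin φ₁ / sin φ₂ = 57.6 × sin 54° / sin 70°
V₂ = 57.6 × 0.8090/0.9397 = 49.6 km/h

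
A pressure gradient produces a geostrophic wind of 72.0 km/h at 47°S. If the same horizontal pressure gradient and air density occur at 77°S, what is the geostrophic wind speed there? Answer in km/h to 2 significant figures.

54 km/h

With the same pressure gradient and density, V_g ∝ 1/f ∝ 1/sin φ.
V₂ = V₁ · sin φ₁ / sin φ₂ = 72.0 × sin 47° / sin 77°
V₂ = 72.0 × 0.7314/0.9744 = 54 km/h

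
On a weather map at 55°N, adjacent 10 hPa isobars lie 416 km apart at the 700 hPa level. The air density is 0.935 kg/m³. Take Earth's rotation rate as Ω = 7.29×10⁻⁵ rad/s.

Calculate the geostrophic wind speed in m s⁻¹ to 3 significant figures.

21.5 m s⁻¹

Coriolis parameter at 55°N:
f = 2Ω sin φ = 2 × 7.29×10⁻⁵ × sin 55° = 1.19×10⁻⁴ s⁻¹
Pressure gradient: |∂P/∂n| = 1000 Pa / 416000 m = 2.40×10⁻³ Pa/m
Geostrophic balance (pressure-gradient force = Coriolis force):
V_g = (1/(fρ)) |∂P/∂n| = 2.40×10⁻³ / (1.19×10⁻⁴ × 0.935) = 21.5 m/s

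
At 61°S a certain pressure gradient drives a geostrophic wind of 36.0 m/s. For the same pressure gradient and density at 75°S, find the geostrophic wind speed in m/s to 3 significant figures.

32.6 m/s

With the same pressure gradient and density, V_g ∝ 1/f ∝ 1/sin φ.
V₂ = V₁ · sin φ₁ / sin φ₂ = 36.0 × sin 61° / sin 75°
V₂ = 36.0 × 0.8746/0.9659 = 32.6 m/s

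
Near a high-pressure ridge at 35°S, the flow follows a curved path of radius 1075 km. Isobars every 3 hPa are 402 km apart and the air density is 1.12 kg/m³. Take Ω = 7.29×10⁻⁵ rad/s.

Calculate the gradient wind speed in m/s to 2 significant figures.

Coriolis parameter at 35°S:
f = 2Ω sin φ = 2 × 7.29×10⁻⁵ × sin 35° = 8.36×10⁻⁵ s⁻¹
Pressure gradient: |∂P/∂n| = 300 Pa / 402000 m = 7.46×10⁻⁴ Pa/m
Geostrophic speed: V_g = |∂P/∂n|/(fρ) = 7.46×10⁻⁴/(8.36×10⁻⁵ × 1.12) = 7.97 m/s
Around a high, pressure-gradient force acts outward with centrifugal, so Coriolis balances both:
fV = (1/ρ)|∂P/∂n| + V²/R  →  V² − fR·V + fR·V_g = 0
With fR = 8.36×10⁻⁵ × 1075×10³ m = 89.9 m/s:
V = [fR − √((fR)² − 4 fR V_g)]/2 = [89.9 − √(89.9² − 4×89.9×7.97)]/2 = 8.84 m/s
Supergeostrophic (V > V_g = 7.97 m/s), as expected around a high.

8.8 m/s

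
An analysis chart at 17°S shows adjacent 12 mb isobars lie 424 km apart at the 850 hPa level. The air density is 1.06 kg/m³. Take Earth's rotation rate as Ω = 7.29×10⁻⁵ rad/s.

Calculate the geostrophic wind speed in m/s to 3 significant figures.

62.6 m/s

Coriolis parameter at 17°S:
f = 2Ω sin φ = 2 × 7.29×10⁻⁵ × sin 17° = 4.26×10⁻⁵ s⁻¹
Pressure gradient: |∂P/∂n| = 1200 Pa / 424000 m = 2.83×10⁻³ Pa/m
Geostrophic balance (pressure-gradient force = Coriolis force):
V_g = (1/(fρ)) |∂P/∂n| = 2.83×10⁻³ / (4.26×10⁻⁵ × 1.06) = 62.6 m/s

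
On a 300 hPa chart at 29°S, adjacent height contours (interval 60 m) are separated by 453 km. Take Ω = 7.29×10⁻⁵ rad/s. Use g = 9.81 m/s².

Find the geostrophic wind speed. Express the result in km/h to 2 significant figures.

66 km/h

Coriolis parameter at 29°S:
f = 2Ω sin φ = 2 × 7.29×10⁻⁵ × sin 29° = 7.07×10⁻⁵ s⁻¹
Height gradient: |∂Z/∂n| = 60 m / 453000 m = 1.32×10⁻⁴
On a pressure surface, geostrophic balance gives V_g = (g/f)|∂Z/∂n|:
V_g = 9.81 × 1.32×10⁻⁴ / 7.07×10⁻⁵ = 18.4 m/s
Converting: 18.4 m/s × 3.6 = 66 km/h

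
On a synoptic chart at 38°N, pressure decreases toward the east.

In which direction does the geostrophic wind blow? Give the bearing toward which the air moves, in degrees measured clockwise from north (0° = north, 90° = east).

180°

The pressure-gradient force points toward the east (bearing 090°).
Geostrophic balance: in the Northern Hemisphere the Coriolis force deflects motion to the right, so the geostrophic wind blows 90° to the right of the pressure-gradient force (low pressure on the left).
Rotating 090° by 90° clockwise gives 180° — the wind blows toward the south.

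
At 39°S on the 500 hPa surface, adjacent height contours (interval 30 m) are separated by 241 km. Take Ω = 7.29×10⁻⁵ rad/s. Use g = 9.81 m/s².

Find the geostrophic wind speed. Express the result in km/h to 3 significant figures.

Coriolis parameter at 39°S:
f = 2Ω sin φ = 2 × 7.29×10⁻⁵ × sin 39° = 9.18×10⁻⁵ s⁻¹
Height gradient: |∂Z/∂n| = 30 m / 241000 m = 1.24×10⁻⁴
On a pressure surface, geostrophic balance gives V_g = (g/f)|∂Z/∂n|:
V_g = 9.81 × 1.24×10⁻⁴ / 9.18×10⁻⁵ = 13.3 m/s
Converting: 13.3 m/s × 3.6 = 47.9 km/h

47.9 km/h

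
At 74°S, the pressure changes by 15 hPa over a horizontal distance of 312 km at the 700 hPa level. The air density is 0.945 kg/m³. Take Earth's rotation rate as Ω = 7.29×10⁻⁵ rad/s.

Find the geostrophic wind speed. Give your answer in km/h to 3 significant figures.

131 km/h

Coriolis parameter at 74°S:
f = 2Ω sin φ = 2 × 7.29×10⁻⁵ × sin 74° = 1.40×10⁻⁴ s⁻¹
Pressure gradient: |∂P/∂n| = 1500 Pa / 312000 m = 4.81×10⁻³ Pa/m
Geostrophic balance (pressure-gradient force = Coriolis force):
V_g = (1/(fρ)) |∂P/∂n| = 4.81×10⁻³ / (1.40×10⁻⁴ × 0.945) = 36.3 m/s
Converting: 36.3 m/s × 3.6 = 131 km/h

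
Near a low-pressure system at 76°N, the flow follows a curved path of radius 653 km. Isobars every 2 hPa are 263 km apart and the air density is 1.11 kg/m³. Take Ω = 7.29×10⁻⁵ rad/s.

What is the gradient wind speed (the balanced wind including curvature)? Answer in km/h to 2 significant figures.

Coriolis parameter at 76°N:
f = 2Ω sin φ = 2 × 7.29×10⁻⁵ × sin 76° = 1.41×10⁻⁴ s⁻¹
Pressure gradient: |∂P/∂n| = 200 Pa / 263000 m = 7.60×10⁻⁴ Pa/m
Geostrophic speed: V_g = |∂P/∂n|/(fρ) = 7.60×10⁻⁴/(1.41×10⁻⁴ × 1.11) = 4.84 m/s
Around a low, centrifugal force acts outward with Coriolis, so pressure-gradient force balances both:
(1/ρ)|∂P/∂n| = fV + V²/R  →  V² + fR·V − fR·V_g = 0
With fR = 1.41×10⁻⁴ × 653×10³ m = 92.4 m/s:
V = [−fR + √((fR)² + 4 fR V_g)]/2 = [−92.4 + √(92.4² + 4×92.4×4.84)]/2 = 4.61 m/s
Subgeostrophic (V < V_g = 4.84 m/s), as expected around a low.
Converting: 4.61 m/s × 3.6 = 17 km/h

17 km/h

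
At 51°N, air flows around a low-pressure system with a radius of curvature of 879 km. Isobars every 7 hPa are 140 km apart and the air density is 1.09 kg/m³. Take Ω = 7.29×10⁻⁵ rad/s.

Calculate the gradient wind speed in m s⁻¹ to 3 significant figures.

30.9 m s⁻¹

Coriolis parameter at 51°N:
f = 2Ω sin φ = 2 × 7.29×10⁻⁵ × sin 51° = 1.13×10⁻⁴ s⁻¹
Pressure gradient: |∂P/∂n| = 700 Pa / 140000 m = 5.00×10⁻³ Pa/m
Geostrophic speed: V_g = |∂P/∂n|/(fρ) = 5.00×10⁻³/(1.13×10⁻⁴ × 1.09) = 40.5 m/s
Around a low, centrifugal force acts outward with Coriolis, so pressure-gradient force balances both:
(1/ρ)|∂P/∂n| = fV + V²/R  →  V² + fR·V − fR·V_g = 0
With fR = 1.13×10⁻⁴ × 879×10³ m = 99.6 m/s:
V = [−fR + √((fR)² + 4 fR V_g)]/2 = [−99.6 + √(99.6² + 4×99.6×40.5)]/2 = 30.9 m/s
Subgeostrophic (V < V_g = 40.5 m/s), as expected around a low.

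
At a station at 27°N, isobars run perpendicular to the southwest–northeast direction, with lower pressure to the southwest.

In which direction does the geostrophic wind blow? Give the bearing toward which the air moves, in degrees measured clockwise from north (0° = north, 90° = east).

315°

The pressure-gradient force points toward the southwest (bearing 225°).
Geostrophic balance: in the Northern Hemisphere the Coriolis force deflects motion to the right, so the geostrophic wind blows 90° to the right of the pressure-gradient force (low pressure on the left).
Rotating 225° by 90° clockwise gives 315° — the wind blows toward the northwest.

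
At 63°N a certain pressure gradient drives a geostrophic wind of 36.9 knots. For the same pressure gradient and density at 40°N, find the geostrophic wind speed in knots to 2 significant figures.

With the same pressure gradient and density, V_g ∝ 1/f ∝ 1/sin φ.
V₂ = V₁ · sin φ₁ / sin φ₂ = 36.9 × sin 63° / sin 40°
V₂ = 36.9 × 0.8910/0.6428 = 51 knots

51 knots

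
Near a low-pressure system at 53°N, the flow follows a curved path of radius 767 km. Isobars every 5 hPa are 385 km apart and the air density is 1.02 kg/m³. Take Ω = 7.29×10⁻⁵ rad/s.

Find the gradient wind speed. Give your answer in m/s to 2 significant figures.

Coriolis parameter at 53°N:
f = 2Ω sin φ = 2 × 7.29×10⁻⁵ × sin 53° = 1.16×10⁻⁴ s⁻¹
Pressure gradient: |∂P/∂n| = 500 Pa / 385000 m = 1.30×10⁻³ Pa/m
Geostrophic speed: V_g = |∂P/∂n|/(fρ) = 1.30×10⁻³/(1.16×10⁻⁴ × 1.02) = 10.9 m/s
Around a low, centrifugal force acts outward with Coriolis, so pressure-gradient force balances both:
(1/ρ)|∂P/∂n| = fV + V²/R  →  V² + fR·V − fR·V_g = 0
With fR = 1.16×10⁻⁴ × 767×10³ m = 89.3 m/s:
V = [−fR + √((fR)² + 4 fR V_g)]/2 = [−89.3 + √(89.3² + 4×89.3×10.9)]/2 = 9.85 m/s
Subgeostrophic (V < V_g = 10.9 m/s), as expected around a low.

9.8 m/s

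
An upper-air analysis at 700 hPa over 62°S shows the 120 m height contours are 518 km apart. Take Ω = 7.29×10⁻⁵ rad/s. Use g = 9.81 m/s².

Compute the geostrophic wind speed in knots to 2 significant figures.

34 knots

Coriolis parameter at 62°S:
f = 2Ω sin φ = 2 × 7.29×10⁻⁵ × sin 62° = 1.29×10⁻⁴ s⁻¹
Height gradient: |∂Z/∂n| = 120 m / 518000 m = 2.32×10⁻⁴
On a pressure surface, geostrophic balance gives V_g = (g/f)|∂Z/∂n|:
V_g = 9.81 × 2.32×10⁻⁴ / 1.29×10⁻⁴ = 17.7 m/s
Converting: 17.7 m/s × 1.944 = 34 knots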